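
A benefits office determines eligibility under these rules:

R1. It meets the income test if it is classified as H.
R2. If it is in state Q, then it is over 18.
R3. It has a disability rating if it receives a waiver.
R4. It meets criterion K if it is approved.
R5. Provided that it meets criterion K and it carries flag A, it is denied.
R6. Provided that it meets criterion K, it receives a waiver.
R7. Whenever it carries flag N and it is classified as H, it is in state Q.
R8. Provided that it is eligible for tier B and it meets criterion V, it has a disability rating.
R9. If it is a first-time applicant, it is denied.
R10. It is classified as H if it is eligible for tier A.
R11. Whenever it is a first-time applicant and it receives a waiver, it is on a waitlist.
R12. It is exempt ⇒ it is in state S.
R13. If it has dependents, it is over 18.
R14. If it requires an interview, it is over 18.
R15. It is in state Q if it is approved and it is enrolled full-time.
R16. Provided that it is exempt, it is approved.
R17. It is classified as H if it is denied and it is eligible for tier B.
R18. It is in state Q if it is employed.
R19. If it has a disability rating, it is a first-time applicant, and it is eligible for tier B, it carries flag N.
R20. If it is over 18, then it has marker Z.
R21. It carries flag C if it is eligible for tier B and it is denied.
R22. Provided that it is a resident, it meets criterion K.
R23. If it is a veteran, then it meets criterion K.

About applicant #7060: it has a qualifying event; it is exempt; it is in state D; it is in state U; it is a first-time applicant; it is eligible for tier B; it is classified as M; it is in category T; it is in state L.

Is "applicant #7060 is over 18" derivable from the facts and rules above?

By R9 (it is a first-time applicant): it is denied.
By R16 (it is exempt): it is approved.
By R17 (it is denied, it is eligible for tier B): it is classified as H.
By R4 (it is approved): it meets criterion K.
By R6 (it meets criterion K): it receives a waiver.
By R3 (it receives a waiver): it has a disability rating.
By R19 (it has a disability rating, it is a first-time applicant, it is eligible for tier B): it carries flag N.
By R7 (it carries flag N, it is classified as H): it is in state Q.
By R2 (it is in state Q): it is over 18.

Yes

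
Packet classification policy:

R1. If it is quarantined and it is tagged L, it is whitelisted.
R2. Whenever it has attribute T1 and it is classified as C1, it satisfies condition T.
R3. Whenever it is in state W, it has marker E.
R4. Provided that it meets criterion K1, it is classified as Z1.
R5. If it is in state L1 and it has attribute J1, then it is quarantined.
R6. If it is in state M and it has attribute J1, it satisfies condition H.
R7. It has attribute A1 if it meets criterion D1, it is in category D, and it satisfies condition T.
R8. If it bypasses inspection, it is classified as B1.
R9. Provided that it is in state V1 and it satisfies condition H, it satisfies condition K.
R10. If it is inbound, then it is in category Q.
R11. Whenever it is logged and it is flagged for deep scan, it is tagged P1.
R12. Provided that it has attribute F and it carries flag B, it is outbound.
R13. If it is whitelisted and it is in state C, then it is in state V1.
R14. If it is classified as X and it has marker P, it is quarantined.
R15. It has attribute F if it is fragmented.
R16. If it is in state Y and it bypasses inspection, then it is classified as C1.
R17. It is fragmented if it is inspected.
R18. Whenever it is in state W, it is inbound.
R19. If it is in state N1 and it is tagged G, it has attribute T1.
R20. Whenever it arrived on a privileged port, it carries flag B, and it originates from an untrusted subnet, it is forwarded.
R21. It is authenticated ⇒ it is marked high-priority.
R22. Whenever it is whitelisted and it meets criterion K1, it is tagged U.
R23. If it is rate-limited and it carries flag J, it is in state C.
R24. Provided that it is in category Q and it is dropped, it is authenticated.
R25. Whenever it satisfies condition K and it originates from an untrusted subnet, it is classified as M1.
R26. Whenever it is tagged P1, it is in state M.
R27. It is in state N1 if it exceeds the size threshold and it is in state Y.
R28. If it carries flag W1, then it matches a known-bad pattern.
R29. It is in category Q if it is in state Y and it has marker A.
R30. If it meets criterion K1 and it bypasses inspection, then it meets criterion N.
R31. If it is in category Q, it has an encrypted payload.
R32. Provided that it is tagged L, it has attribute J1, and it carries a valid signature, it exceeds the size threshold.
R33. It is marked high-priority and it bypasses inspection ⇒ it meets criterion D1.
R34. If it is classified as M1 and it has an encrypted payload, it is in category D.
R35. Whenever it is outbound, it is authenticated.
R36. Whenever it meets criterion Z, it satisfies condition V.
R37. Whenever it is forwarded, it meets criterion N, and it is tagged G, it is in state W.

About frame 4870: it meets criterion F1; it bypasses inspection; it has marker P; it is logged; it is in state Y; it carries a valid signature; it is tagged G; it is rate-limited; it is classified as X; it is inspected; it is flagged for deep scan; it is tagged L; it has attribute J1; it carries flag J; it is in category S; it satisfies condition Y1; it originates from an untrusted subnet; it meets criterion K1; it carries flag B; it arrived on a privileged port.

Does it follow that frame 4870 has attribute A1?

Yes

By R11 (it is logged, it is flagged for deep scan): it is tagged P1.
By R14 (it is classified as X, it has marker P): it is quarantined.
By R16 (it is in state Y, it bypasses inspection): it is classified as C1.
By R17 (it is inspected): it is fragmented.
By R20 (it arrived on a privileged port, it carries flag B, it originates from an untrusted subnet): it is forwarded.
By R23 (it is rate-limited, it carries flag J): it is in state C.
By R26 (it is tagged P1): it is in state M.
By R30 (it meets criterion K1, it bypasses inspection): it meets criterion N.
By R32 (it is tagged L, it has attribute J1, it carries a valid signature): it exceeds the size threshold.
By R37 (it is forwarded, it meets criterion N, it is tagged G): it is in state W.
By R1 (it is quarantined, it is tagged L): it is whitelisted.
By R6 (it is in state M, it has attribute J1): it satisfies condition H.
By R13 (it is whitelisted, it is in state C): it is in state V1.
By R15 (it is fragmented): it has attribute F.
By R18 (it is in state W): it is inbound.
By R27 (it exceeds the size threshold, it is in state Y): it is in state N1.
By R9 (it is in state V1, it satisfies condition H): it satisfies condition K.
By R10 (it is inbound): it is in category Q.
By R12 (it has attribute F, it carries flag B): it is outbound.
By R19 (it is in state N1, it is tagged G): it has attribute T1.
By R25 (it satisfies condition K, it originates from an untrusted subnet): it is classified as M1.
By R31 (it is in category Q): it has an encrypted payload.
By R34 (it is classified as M1, it has an encrypted payload): it is in category D.
By R35 (it is outbound): it is authenticated.
By R2 (it has attribute T1, it is classified as C1): it satisfies condition T.
By R21 (it is authenticated): it is marked high-priority.
By R33 (it is marked high-priority, it bypasses inspection): it meets criterion D1.
By R7 (it meets criterion D1, it is in category D, it satisfies condition T): it has attribute A1.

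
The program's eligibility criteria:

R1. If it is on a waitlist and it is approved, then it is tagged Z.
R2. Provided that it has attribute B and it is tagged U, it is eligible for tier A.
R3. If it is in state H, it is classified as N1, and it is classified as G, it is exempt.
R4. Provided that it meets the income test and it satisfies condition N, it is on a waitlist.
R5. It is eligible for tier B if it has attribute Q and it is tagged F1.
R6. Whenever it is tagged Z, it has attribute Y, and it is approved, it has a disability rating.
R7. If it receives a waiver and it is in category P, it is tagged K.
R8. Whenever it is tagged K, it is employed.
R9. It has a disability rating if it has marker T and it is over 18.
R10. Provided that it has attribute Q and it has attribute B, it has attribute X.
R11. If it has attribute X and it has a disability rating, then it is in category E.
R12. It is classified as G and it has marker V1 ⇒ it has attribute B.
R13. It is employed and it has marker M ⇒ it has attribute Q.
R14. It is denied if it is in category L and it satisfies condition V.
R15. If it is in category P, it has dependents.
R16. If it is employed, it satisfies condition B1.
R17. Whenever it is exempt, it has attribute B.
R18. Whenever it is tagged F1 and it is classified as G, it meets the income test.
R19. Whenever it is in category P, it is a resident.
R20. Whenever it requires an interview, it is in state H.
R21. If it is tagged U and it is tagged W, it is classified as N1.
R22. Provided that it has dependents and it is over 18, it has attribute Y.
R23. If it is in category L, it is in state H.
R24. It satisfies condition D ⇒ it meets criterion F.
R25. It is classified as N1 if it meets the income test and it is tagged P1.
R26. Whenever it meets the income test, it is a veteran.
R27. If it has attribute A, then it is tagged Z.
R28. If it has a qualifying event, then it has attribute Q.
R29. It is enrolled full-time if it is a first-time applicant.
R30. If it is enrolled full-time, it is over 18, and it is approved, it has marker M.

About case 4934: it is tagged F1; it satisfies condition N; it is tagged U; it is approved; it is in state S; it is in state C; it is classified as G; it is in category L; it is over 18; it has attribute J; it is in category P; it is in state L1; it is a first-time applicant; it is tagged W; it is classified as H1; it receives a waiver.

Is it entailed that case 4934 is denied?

No

Forward chaining from the given facts derives: is tagged K, is employed, has dependents, satisfies condition B1, meets the income test, is a resident, is classified as N1, has attribute Y, is in state H, is a veteran, is enrolled full-time, has marker M, is exempt, is on a waitlist, has attribute Q, has attribute B, is tagged Z, is eligible for tier A, is eligible for tier B, has a disability rating, has attribute X, is in category E.
The only rule concluding "it is denied" is R14, which needs "it satisfies condition V"; that is never established.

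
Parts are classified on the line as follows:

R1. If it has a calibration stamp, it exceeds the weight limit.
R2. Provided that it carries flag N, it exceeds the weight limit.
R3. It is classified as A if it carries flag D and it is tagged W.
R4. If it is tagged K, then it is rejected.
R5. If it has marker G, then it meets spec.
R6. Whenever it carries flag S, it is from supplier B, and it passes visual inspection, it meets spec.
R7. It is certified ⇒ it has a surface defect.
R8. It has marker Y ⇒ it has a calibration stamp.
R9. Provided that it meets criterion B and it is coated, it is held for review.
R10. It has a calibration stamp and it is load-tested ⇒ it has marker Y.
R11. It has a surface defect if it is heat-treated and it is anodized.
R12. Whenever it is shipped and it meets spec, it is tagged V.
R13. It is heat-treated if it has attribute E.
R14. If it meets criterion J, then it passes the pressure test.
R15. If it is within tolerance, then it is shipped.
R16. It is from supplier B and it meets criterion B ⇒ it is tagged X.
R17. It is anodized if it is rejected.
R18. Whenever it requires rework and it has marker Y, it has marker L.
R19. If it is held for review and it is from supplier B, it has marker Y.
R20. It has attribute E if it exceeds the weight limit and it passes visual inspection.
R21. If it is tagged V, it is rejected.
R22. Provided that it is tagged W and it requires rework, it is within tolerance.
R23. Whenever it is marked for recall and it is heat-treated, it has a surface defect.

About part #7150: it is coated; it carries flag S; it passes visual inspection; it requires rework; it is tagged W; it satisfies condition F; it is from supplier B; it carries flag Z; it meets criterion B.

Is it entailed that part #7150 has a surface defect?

Yes

By R6 (it carries flag S, it is from supplier B, it passes visual inspection): it meets spec.
By R9 (it meets criterion B, it is coated): it is held for review.
By R19 (it is held for review, it is from supplier B): it has marker Y.
By R22 (it is tagged W, it requires rework): it is within tolerance.
By R8 (it has marker Y): it has a calibration stamp.
By R15 (it is within tolerance): it is shipped.
By R1 (it has a calibration stamp): it exceeds the weight limit.
By R12 (it is shipped, it meets spec): it is tagged V.
By R20 (it exceeds the weight limit, it passes visual inspection): it has attribute E.
By R21 (it is tagged V): it is rejected.
By R13 (it has attribute E): it is heat-treated.
By R17 (it is rejected): it is anodized.
By R11 (it is heat-treated, it is anodized): it has a surface defect.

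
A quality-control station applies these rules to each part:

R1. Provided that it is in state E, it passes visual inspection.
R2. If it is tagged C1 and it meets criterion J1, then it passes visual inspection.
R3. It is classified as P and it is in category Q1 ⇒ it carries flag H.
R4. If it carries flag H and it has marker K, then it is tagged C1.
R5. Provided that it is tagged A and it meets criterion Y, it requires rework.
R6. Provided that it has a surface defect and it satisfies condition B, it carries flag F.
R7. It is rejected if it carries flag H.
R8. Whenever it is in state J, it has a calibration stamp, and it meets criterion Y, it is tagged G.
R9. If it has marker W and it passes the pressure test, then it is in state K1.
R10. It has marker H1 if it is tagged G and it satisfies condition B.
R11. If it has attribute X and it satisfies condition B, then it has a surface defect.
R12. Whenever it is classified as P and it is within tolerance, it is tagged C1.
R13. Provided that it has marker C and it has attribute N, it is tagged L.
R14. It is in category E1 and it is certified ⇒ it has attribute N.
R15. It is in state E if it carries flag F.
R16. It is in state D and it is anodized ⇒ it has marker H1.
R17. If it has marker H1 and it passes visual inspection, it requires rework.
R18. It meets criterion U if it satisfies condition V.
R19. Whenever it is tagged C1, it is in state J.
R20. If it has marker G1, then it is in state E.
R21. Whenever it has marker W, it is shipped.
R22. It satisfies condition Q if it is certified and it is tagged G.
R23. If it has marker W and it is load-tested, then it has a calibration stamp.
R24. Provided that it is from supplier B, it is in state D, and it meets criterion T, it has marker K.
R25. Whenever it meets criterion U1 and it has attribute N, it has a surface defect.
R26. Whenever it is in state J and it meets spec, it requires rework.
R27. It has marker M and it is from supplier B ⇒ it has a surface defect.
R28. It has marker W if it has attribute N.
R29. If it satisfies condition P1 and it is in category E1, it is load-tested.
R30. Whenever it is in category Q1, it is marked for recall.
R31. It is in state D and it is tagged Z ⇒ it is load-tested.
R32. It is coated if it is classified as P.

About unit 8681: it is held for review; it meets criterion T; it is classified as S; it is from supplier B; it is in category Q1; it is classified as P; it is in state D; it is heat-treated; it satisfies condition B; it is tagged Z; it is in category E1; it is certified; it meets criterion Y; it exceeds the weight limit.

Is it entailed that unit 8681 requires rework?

Forward chaining from the given facts derives: carries flag H, is rejected, has attribute N, has marker K, has marker W, is marked for recall, is load-tested, is coated, is tagged C1, is in state J, is shipped, has a calibration stamp, is tagged G, has marker H1, satisfies condition Q.
Rules concluding "it requires rework": R5 needs "it is tagged A"; R17 needs "it passes visual inspection"; R26 needs "it meets spec" — none of these are established.

No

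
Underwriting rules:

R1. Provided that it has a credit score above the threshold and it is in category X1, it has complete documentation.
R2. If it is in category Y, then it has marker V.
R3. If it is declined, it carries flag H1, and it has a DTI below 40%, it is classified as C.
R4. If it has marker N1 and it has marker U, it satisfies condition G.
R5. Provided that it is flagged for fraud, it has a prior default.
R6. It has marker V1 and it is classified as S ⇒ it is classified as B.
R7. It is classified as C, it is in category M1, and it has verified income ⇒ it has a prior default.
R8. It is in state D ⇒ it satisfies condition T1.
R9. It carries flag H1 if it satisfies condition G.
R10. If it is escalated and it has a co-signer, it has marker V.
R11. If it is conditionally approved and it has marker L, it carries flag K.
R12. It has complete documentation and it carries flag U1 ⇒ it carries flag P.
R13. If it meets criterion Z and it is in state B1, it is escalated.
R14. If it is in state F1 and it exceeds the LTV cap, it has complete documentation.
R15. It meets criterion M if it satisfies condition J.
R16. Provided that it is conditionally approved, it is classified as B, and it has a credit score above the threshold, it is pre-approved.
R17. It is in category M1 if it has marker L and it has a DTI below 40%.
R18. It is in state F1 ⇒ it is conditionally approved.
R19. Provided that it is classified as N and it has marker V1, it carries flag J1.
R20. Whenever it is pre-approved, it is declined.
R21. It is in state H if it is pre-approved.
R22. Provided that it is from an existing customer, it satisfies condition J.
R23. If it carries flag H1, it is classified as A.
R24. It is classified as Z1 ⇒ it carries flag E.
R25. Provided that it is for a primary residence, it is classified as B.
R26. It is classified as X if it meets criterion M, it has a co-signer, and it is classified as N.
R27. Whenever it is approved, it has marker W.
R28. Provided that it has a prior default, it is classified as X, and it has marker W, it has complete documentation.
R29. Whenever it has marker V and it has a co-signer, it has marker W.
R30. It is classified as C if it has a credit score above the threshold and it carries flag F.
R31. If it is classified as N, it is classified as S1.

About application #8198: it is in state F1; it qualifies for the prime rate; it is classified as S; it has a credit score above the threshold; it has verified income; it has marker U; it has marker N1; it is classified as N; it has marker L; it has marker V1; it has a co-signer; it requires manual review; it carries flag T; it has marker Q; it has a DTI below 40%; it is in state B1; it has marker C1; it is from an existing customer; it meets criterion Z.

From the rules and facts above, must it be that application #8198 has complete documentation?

By R4 (it has marker N1, it has marker U): it satisfies condition G.
By R6 (it has marker V1, it is classified as S): it is classified as B.
By R9 (it satisfies condition G): it carries flag H1.
By R13 (it meets criterion Z, it is in state B1): it is escalated.
By R17 (it has marker L, it has a DTI below 40%): it is in category M1.
By R18 (it is in state F1): it is conditionally approved.
By R22 (it is from an existing customer): it satisfies condition J.
By R10 (it is escalated, it has a co-signer): it has marker V.
By R15 (it satisfies condition J): it meets criterion M.
By R16 (it is conditionally approved, it is classified as B, it has a credit score above the threshold): it is pre-approved.
By R20 (it is pre-approved): it is declined.
By R26 (it meets criterion M, it has a co-signer, it is classified as N): it is classified as X.
By R29 (it has marker V, it has a co-signer): it has marker W.
By R3 (it is declined, it carries flag H1, it has a DTI below 40%): it is classified as C.
By R7 (it is classified as C, it is in category M1, it has verified income): it has a prior default.
By R28 (it has a prior default, it is classified as X, it has marker W): it has complete documentation.

Yes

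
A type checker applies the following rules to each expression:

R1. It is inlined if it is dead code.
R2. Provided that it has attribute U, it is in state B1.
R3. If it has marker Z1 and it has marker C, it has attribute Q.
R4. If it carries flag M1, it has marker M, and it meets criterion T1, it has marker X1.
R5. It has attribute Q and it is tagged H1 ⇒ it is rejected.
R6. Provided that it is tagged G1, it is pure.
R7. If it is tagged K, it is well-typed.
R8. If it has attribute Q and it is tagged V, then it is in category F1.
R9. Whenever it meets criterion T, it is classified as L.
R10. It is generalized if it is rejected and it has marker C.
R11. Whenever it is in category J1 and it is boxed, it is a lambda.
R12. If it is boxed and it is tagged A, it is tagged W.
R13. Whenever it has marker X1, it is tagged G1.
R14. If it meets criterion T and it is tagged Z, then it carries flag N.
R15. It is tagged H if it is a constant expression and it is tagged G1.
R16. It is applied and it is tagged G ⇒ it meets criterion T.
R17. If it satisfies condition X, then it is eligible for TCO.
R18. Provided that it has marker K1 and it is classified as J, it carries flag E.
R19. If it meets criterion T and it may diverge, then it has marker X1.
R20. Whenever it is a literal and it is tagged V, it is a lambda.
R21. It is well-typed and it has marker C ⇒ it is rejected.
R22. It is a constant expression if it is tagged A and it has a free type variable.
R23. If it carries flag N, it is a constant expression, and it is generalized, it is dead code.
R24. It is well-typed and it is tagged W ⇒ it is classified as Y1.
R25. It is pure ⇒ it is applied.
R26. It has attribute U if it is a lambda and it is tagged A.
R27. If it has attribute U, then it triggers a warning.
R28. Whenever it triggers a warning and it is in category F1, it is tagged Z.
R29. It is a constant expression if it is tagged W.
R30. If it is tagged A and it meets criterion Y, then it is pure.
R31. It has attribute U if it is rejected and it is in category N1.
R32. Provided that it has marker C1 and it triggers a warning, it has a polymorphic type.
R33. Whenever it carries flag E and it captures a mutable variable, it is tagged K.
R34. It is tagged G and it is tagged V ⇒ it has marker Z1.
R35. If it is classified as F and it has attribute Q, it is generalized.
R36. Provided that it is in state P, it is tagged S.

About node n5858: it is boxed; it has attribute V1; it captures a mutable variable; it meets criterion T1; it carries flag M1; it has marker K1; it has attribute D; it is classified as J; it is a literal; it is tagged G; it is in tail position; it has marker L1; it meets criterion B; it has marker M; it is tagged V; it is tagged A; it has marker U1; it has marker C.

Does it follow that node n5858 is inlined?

Yes

By R4 (it carries flag M1, it has marker M, it meets criterion T1): it has marker X1.
By R12 (it is boxed, it is tagged A): it is tagged W.
By R13 (it has marker X1): it is tagged G1.
By R18 (it has marker K1, it is classified as J): it carries flag E.
By R20 (it is a literal, it is tagged V): it is a lambda.
By R26 (it is a lambda, it is tagged A): it has attribute U.
By R27 (it has attribute U): it triggers a warning.
By R29 (it is tagged W): it is a constant expression.
By R33 (it carries flag E, it captures a mutable variable): it is tagged K.
By R34 (it is tagged G, it is tagged V): it has marker Z1.
By R3 (it has marker Z1, it has marker C): it has attribute Q.
By R6 (it is tagged G1): it is pure.
By R7 (it is tagged K): it is well-typed.
By R8 (it has attribute Q, it is tagged V): it is in category F1.
By R21 (it is well-typed, it has marker C): it is rejected.
By R25 (it is pure): it is applied.
By R28 (it triggers a warning, it is in category F1): it is tagged Z.
By R10 (it is rejected, it has marker C): it is generalized.
By R16 (it is applied, it is tagged G): it meets criterion T.
By R14 (it meets criterion T, it is tagged Z): it carries flag N.
By R23 (it carries flag N, it is a constant expression, it is generalized): it is dead code.
By R1 (it is dead code): it is inlined.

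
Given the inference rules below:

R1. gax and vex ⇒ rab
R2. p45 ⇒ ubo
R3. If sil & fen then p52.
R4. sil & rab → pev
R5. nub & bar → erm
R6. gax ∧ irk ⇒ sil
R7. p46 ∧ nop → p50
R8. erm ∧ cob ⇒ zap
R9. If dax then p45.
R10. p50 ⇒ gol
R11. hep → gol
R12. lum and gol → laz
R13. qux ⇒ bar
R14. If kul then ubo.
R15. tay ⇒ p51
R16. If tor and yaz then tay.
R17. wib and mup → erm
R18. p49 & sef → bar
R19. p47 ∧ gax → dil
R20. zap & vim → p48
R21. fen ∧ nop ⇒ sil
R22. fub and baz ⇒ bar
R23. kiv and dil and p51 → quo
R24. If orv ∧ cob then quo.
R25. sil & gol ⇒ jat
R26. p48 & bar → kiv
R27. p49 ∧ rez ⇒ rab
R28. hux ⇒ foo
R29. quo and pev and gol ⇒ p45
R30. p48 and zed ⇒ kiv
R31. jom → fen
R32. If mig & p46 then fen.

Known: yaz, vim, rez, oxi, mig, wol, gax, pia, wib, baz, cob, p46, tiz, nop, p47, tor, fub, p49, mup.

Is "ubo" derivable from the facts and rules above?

Yes

p50  (by R7: p46, nop)
gol  (by R10: p50)
tay  (by R16: tor, yaz)
erm  (by R17: wib, mup)
dil  (by R19: p47, gax)
bar  (by R22: fub, baz)
rab  (by R27: p49, rez)
fen  (by R32: mig, p46)
zap  (by R8: erm, cob)
p51  (by R15: tay)
p48  (by R20: zap, vim)
sil  (by R21: fen, nop)
kiv  (by R26: p48, bar)
pev  (by R4: sil, rab)
quo  (by R23: kiv, dil, p51)
p45  (by R29: quo, pev, gol)
ubo  (by R2: p45)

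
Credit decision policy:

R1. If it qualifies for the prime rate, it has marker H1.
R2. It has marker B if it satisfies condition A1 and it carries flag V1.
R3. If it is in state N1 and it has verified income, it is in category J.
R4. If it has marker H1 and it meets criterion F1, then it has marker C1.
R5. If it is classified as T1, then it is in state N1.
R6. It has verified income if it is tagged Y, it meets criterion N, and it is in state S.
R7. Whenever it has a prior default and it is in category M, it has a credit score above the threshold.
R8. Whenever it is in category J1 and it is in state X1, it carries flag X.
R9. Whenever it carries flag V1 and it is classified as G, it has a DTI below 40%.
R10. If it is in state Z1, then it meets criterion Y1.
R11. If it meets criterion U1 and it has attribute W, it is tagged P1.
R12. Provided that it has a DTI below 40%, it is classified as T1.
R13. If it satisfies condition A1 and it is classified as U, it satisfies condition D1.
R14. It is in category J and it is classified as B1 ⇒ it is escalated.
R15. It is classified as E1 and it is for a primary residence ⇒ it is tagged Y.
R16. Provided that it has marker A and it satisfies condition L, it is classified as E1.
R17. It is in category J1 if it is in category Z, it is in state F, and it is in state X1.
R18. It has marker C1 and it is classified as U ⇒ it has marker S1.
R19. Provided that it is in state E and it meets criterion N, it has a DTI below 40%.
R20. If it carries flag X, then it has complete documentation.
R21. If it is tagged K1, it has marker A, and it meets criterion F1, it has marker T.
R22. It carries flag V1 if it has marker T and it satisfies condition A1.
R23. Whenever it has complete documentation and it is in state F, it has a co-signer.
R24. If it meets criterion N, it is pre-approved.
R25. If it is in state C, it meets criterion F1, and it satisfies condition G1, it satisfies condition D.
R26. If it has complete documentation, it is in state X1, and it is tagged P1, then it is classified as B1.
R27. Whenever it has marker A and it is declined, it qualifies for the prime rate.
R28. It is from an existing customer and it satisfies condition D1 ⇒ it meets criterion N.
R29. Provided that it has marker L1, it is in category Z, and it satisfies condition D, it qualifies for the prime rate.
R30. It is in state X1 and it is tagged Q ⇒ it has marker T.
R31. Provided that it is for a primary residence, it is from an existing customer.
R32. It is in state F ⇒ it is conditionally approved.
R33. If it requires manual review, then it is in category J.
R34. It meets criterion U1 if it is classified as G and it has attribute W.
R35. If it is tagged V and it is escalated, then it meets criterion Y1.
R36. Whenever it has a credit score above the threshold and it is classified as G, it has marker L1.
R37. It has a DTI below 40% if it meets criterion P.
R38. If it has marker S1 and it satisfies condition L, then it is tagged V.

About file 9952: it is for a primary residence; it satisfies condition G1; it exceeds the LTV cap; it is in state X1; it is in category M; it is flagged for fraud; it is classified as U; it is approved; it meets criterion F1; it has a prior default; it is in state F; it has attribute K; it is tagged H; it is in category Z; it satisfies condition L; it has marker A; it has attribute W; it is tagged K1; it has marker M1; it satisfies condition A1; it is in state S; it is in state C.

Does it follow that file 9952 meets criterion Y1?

Forward chaining from the given facts derives: has a credit score above the threshold, satisfies condition D1, is classified as E1, is in category J1, has marker T, carries flag V1, satisfies condition D, is from an existing customer, is conditionally approved, has marker B, carries flag X, is tagged Y, has complete documentation, has a co-signer, meets criterion N, has verified income, is pre-approved.
Rules concluding "it meets criterion Y1": R10 needs "it is in state Z1"; R35 needs "it is tagged V" — none of these are established.

No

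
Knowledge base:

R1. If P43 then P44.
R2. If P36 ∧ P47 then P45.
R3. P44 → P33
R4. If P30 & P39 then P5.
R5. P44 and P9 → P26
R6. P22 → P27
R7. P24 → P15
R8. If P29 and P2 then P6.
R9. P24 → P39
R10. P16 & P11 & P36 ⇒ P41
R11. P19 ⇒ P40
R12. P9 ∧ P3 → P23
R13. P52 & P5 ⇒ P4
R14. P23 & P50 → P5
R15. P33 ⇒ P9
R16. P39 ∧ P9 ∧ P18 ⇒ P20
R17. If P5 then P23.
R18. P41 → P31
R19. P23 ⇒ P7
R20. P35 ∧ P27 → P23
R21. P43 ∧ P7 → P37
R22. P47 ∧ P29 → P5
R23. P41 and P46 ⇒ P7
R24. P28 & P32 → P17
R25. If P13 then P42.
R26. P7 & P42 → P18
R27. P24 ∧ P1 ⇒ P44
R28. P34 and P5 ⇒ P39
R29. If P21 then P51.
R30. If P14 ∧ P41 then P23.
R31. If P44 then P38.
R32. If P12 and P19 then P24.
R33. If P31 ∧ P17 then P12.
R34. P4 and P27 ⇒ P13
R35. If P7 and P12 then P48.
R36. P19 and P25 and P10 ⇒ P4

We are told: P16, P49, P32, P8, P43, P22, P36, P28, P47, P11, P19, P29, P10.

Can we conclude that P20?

Forward chaining from the given facts derives: P44, P45, P33, P27, P41, P40, P9, P31, P5, P17, P38, P12, P26, P23, P7, P37, P24, P48, P15, P39.
The only rule concluding P20 is R16, which needs P18; that is never established.

No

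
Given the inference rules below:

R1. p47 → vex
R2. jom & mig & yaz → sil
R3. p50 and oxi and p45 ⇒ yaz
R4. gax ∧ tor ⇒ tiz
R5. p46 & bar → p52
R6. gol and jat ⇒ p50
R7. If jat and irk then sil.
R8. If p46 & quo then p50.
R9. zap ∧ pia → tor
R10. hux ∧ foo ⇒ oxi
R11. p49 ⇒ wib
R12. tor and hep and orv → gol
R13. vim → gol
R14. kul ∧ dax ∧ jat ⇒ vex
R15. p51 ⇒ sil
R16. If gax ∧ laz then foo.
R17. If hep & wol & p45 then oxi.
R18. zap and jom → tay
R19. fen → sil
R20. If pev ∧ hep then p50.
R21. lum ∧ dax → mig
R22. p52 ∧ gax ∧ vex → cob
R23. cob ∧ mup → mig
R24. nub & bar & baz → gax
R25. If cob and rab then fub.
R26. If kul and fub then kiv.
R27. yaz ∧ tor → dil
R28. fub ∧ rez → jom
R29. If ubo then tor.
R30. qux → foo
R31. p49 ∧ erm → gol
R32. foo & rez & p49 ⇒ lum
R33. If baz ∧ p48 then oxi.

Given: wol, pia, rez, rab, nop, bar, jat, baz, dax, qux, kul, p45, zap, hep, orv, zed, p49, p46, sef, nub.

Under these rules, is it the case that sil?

p52  (by R5: p46, bar)
tor  (by R9: zap, pia)
gol  (by R12: tor, hep, orv)
vex  (by R14: kul, dax, jat)
oxi  (by R17: hep, wol, p45)
gax  (by R24: nub, bar, baz)
foo  (by R30: qux)
lum  (by R32: foo, rez, p49)
p50  (by R6: gol, jat)
mig  (by R21: lum, dax)
cob  (by R22: p52, gax, vex)
fub  (by R25: cob, rab)
jom  (by R28: fub, rez)
yaz  (by R3: p50, oxi, p45)
sil  (by R2: jom, mig, yaz)

Yes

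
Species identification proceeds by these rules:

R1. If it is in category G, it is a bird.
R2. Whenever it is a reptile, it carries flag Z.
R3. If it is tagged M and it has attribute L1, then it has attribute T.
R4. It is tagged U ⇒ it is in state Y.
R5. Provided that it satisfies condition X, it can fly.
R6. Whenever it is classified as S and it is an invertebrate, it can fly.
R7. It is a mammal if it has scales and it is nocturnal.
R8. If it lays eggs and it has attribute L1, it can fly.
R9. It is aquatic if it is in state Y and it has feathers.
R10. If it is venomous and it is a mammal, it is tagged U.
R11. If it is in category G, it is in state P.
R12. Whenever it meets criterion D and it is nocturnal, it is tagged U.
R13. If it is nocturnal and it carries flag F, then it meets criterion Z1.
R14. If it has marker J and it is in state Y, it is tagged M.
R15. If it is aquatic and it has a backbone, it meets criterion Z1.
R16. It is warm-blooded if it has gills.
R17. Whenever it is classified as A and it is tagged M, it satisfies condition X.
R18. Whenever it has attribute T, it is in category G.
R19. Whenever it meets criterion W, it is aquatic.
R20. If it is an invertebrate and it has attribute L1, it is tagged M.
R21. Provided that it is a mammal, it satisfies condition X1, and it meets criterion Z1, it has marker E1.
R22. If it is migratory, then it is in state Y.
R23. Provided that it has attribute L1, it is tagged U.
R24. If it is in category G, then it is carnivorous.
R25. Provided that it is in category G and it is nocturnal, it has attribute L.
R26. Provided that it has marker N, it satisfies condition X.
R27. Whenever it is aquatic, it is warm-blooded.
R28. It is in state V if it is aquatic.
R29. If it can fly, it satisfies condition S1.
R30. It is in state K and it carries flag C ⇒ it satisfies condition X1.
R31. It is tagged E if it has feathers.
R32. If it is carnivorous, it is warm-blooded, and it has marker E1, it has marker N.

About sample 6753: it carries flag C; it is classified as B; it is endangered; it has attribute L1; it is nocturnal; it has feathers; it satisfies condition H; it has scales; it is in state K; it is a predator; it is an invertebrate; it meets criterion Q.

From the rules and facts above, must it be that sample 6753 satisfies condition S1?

No

Forward chaining from the given facts derives: is a mammal, is tagged M, is tagged U, satisfies condition X1, is tagged E, has attribute T, is in state Y, is aquatic, is in category G, is carnivorous, has attribute L, is warm-blooded, is in state V, is a bird, is in state P.
The only rule concluding "it satisfies condition S1" is R29, which needs "it can fly"; that is never established.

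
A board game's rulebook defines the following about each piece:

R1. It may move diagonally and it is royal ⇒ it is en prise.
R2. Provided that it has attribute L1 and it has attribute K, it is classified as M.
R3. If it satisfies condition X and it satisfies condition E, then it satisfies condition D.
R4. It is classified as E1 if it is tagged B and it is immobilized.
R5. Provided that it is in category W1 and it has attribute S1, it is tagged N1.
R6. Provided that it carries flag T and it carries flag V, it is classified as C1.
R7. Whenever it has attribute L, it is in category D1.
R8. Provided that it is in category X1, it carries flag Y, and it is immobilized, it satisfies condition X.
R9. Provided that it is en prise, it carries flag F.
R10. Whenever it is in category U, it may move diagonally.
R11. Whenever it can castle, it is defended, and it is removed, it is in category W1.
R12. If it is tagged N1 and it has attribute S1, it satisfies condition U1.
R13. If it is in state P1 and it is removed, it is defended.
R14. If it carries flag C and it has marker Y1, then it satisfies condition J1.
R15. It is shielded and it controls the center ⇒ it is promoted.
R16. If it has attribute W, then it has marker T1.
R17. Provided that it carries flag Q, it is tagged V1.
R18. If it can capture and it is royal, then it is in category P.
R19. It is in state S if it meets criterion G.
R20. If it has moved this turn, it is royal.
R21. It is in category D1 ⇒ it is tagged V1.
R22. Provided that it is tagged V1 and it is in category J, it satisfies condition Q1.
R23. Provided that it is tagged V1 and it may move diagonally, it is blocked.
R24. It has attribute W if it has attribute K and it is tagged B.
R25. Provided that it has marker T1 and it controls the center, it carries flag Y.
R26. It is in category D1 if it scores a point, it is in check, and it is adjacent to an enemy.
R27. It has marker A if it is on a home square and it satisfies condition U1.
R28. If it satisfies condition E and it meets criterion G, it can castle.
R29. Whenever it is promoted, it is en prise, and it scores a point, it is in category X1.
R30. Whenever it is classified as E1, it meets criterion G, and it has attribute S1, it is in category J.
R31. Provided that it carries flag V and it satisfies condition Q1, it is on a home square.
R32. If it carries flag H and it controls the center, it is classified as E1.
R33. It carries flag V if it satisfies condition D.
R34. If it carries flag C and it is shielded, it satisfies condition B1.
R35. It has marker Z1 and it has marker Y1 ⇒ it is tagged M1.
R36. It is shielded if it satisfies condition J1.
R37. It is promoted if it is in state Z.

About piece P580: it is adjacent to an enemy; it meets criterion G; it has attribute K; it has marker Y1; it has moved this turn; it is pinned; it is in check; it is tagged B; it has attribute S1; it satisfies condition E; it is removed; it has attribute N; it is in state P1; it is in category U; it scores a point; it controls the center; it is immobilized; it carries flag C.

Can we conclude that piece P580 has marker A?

Yes

By R4 (it is tagged B, it is immobilized): it is classified as E1.
By R10 (it is in category U): it may move diagonally.
By R13 (it is in state P1, it is removed): it is defended.
By R14 (it carries flag C, it has marker Y1): it satisfies condition J1.
By R20 (it has moved this turn): it is royal.
By R24 (it has attribute K, it is tagged B): it has attribute W.
By R26 (it scores a point, it is in check, it is adjacent to an enemy): it is in category D1.
By R28 (it satisfies condition E, it meets criterion G): it can castle.
By R30 (it is classified as E1, it meets criterion G, it has attribute S1): it is in category J.
By R36 (it satisfies condition J1): it is shielded.
By R1 (it may move diagonally, it is royal): it is en prise.
By R11 (it can castle, it is defended, it is removed): it is in category W1.
By R15 (it is shielded, it controls the center): it is promoted.
By R16 (it has attribute W): it has marker T1.
By R21 (it is in category D1): it is tagged V1.
By R22 (it is tagged V1, it is in category J): it satisfies condition Q1.
By R25 (it has marker T1, it controls the center): it carries flag Y.
By R29 (it is promoted, it is en prise, it scores a point): it is in category X1.
By R5 (it is in category W1, it has attribute S1): it is tagged N1.
By R8 (it is in category X1, it carries flag Y, it is immobilized): it satisfies condition X.
By R12 (it is tagged N1, it has attribute S1): it satisfies condition U1.
By R3 (it satisfies condition X, it satisfies condition E): it satisfies condition D.
By R33 (it satisfies condition D): it carries flag V.
By R31 (it carries flag V, it satisfies condition Q1): it is on a home square.
By R27 (it is on a home square, it satisfies condition U1): it has marker A.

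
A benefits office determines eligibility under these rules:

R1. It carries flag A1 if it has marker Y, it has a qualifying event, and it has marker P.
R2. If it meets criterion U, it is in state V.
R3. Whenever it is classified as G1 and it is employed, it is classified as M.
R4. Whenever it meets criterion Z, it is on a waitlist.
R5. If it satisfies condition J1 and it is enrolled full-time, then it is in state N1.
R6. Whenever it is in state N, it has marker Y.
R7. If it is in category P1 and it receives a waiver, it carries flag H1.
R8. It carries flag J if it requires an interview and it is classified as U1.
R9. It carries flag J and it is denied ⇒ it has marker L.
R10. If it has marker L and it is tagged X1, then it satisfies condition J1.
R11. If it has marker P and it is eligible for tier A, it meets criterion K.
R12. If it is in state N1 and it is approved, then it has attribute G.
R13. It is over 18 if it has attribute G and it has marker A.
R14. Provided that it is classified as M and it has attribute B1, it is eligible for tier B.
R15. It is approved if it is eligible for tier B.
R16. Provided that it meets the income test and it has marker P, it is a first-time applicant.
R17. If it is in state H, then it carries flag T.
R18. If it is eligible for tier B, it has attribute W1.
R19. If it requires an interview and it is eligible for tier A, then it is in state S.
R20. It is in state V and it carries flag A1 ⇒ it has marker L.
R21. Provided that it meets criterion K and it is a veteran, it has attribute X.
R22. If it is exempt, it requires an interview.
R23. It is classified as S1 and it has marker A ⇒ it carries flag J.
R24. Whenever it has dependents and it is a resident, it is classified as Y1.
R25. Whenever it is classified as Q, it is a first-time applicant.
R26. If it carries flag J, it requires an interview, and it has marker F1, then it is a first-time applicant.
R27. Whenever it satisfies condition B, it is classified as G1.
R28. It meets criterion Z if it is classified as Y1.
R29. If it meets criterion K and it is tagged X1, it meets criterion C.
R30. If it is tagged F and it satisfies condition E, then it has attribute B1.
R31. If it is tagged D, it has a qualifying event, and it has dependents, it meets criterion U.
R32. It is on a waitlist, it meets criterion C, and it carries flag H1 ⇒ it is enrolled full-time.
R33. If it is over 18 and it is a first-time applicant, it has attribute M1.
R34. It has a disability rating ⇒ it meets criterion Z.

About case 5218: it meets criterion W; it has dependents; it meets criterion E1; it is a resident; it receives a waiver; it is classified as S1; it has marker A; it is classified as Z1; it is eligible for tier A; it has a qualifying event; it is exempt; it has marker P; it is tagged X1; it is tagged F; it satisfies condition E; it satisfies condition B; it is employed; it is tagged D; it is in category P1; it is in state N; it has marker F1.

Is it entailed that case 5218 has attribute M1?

By R6 (it is in state N): it has marker Y.
By R7 (it is in category P1, it receives a waiver): it carries flag H1.
By R11 (it has marker P, it is eligible for tier A): it meets criterion K.
By R22 (it is exempt): it requires an interview.
By R23 (it is classified as S1, it has marker A): it carries flag J.
By R24 (it has dependents, it is a resident): it is classified as Y1.
By R26 (it carries flag J, it requires an interview, it has marker F1): it is a first-time applicant.
By R27 (it satisfies condition B): it is classified as G1.
By R28 (it is classified as Y1): it meets criterion Z.
By R29 (it meets criterion K, it is tagged X1): it meets criterion C.
By R30 (it is tagged F, it satisfies condition E): it has attribute B1.
By R31 (it is tagged D, it has a qualifying event, it has dependents): it meets criterion U.
By R1 (it has marker Y, it has a qualifying event, it has marker P): it carries flag A1.
By R2 (it meets criterion U): it is in state V.
By R3 (it is classified as G1, it is employed): it is classified as M.
By R4 (it meets criterion Z): it is on a waitlist.
By R14 (it is classified as M, it has attribute B1): it is eligible for tier B.
By R15 (it is eligible for tier B): it is approved.
By R20 (it is in state V, it carries flag A1): it has marker L.
By R32 (it is on a waitlist, it meets criterion C, it carries flag H1): it is enrolled full-time.
By R10 (it has marker L, it is tagged X1): it satisfies condition J1.
By R5 (it satisfies condition J1, it is enrolled full-time): it is in state N1.
By R12 (it is in state N1, it is approved): it has attribute G.
By R13 (it has attribute G, it has marker A): it is over 18.
By R33 (it is over 18, it is a first-time applicant): it has attribute M1.

Yes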